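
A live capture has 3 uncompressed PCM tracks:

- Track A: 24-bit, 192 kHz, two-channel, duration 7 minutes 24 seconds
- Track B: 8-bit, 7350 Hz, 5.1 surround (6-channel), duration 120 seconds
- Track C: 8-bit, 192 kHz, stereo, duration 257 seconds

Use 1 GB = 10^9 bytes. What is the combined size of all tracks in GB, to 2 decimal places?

0.62 GB

Track A: 7 minutes 24 seconds = 444 s; 192,000 × 444 × 3 × 2 = 511,488,000 bytes.
Track B: 7,350 × 120 × 1 × 6 = 5,292,000 bytes.
Track C: 192,000 × 257 × 1 × 2 = 98,688,000 bytes.
Total = 615,468,000 bytes = 0.62 GB.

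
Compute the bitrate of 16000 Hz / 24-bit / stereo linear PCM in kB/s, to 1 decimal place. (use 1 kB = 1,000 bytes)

Bit rate = 16,000 × 24 × 2 = 768,000 bits/s.
768,000 / 8 = 96,000 B/s = 96.0 kB/s.

96.0 kB/s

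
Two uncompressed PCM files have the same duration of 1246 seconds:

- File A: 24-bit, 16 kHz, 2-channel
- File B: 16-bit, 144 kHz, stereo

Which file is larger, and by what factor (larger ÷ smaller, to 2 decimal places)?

File B, by a factor of 6.00

File A: 16,000 × 3 × 2 = 96,000 bytes/s.
File B: 144,000 × 2 × 2 = 576,000 bytes/s.
File B is larger; ratio = 717,696,000 / 119,616,000 = 6.00.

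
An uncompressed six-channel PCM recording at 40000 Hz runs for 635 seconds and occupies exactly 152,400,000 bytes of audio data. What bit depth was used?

8 bits

Bytes per sample = 152,400,000 / (40,000 × 635 × 6) = 152,400,000 / 152,400,000 = 1.
Bit depth = 1 × 8 = 8 bits.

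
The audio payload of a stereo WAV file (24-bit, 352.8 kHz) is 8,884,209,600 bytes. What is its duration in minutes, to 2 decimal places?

69.95 minutes

Byte rate = 352,800 × 3 × 2 = 2,116,800 bytes/s.
Duration = 8,884,209,600 / 2,116,800 = 4,197 s.
4,197 s / 60 = 69.95 minutes.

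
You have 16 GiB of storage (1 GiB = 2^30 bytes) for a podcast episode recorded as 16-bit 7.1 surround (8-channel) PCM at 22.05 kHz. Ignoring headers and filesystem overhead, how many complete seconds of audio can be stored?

Uncompressed byte rate = 22,050 × 2 × 8 = 352,800 bytes/s.
Capacity = 16 × 1,073,741,824 = 17,179,869,184 bytes.
17,179,869,184 / 352,800 ≈ 48695.77 s → 48,695 seconds.

48,695 seconds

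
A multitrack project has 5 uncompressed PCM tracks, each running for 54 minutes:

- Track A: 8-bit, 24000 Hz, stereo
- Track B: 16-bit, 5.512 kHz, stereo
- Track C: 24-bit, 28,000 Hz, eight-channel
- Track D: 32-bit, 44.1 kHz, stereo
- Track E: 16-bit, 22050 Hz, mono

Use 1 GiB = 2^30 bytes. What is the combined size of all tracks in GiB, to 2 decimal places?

3.44 GiB

54 minutes = 3,240 s.
Track A: 24,000 × 3,240 × 1 × 2 = 155,520,000 bytes.
Track B: 5,512 × 3,240 × 2 × 2 = 71,435,520 bytes.
Track C: 28,000 × 3,240 × 3 × 8 = 2,177,280,000 bytes.
Track D: 44,100 × 3,240 × 4 × 2 = 1,143,072,000 bytes.
Track E: 22,050 × 3,240 × 2 × 1 = 142,884,000 bytes.
Total = 3,690,191,520 bytes = 3.44 GiB.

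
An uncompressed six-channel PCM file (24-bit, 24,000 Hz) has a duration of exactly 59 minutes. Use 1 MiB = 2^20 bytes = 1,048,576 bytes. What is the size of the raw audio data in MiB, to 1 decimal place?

Duration = exactly 59 minutes = 3,540 s.
Bytes = 24,000 samples/s × 3,540 s × 3 bytes/sample × 6 ch = 1,529,280,000 bytes.
1,529,280,000 / 1,048,576 = 1458.4 MiB.

1458.4 MiB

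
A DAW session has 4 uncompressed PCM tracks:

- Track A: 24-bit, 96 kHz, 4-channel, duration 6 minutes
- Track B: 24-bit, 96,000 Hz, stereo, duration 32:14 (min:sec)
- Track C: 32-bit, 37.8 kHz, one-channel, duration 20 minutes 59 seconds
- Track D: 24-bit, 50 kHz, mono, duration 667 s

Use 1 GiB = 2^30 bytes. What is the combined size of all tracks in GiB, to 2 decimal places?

1.69 GiB

Track A: 6 minutes = 360 s; 96,000 × 360 × 3 × 4 = 414,720,000 bytes.
Track B: 32:14 (min:sec) = 1,934 s; 96,000 × 1,934 × 3 × 2 = 1,113,984,000 bytes.
Track C: 20 minutes 59 seconds = 1,259 s; 37,800 × 1,259 × 4 × 1 = 190,360,800 bytes.
Track D: 50,000 × 667 × 3 × 1 = 100,050,000 bytes.
Total = 1,819,114,800 bytes = 1.69 GiB.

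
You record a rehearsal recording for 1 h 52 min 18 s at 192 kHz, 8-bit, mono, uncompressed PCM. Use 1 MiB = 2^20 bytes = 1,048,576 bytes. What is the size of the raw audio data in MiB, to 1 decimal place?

1233.8 MiB

Duration = 1 h 52 min 18 s = 6,738 s.
Bytes = 192,000 samples/s × 6,738 s × 1 bytes/sample × 1 ch = 1,293,696,000 bytes.
1,293,696,000 / 1,048,576 = 1233.8 MiB.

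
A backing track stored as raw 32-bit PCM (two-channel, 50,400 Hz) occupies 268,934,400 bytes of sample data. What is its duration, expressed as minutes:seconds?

Byte rate = 50,400 × 4 × 2 = 403,200 bytes/s.
Duration = 268,934,400 / 403,200 = 667 s.
667 s = 11:07.

11:07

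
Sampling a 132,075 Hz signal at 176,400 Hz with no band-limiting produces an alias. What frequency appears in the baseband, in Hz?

44,325 Hz

Nyquist = 176,400/2 = 88,200 Hz; 132,075 Hz exceeds it.
Alias = |132,075 − 1×176,400| = |132,075 − 176,400| = 44,325 Hz.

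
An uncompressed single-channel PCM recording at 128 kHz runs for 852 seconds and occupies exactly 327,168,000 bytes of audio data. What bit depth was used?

Bytes per sample = 327,168,000 / (128,000 × 852 × 1) = 327,168,000 / 109,056,000 = 3.
Bit depth = 3 × 8 = 24 bits.

24 bits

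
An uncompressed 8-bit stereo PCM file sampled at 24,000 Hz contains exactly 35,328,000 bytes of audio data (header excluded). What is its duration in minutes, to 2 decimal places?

Byte rate = 24,000 × 1 × 2 = 48,000 bytes/s.
Duration = 35,328,000 / 48,000 = 736 s.
736 s / 60 = 12.27 minutes.

12.27 minutes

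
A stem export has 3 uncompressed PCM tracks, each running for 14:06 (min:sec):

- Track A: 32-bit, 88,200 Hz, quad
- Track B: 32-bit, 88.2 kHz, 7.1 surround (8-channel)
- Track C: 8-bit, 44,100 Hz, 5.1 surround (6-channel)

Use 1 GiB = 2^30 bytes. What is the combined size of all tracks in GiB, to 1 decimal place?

3.5 GiB

14:06 (min:sec) = 846 s.
Track A: 88,200 × 846 × 4 × 4 = 1,193,875,200 bytes.
Track B: 88,200 × 846 × 4 × 8 = 2,387,750,400 bytes.
Track C: 44,100 × 846 × 1 × 6 = 223,851,600 bytes.
Total = 3,805,477,200 bytes = 3.5 GiB.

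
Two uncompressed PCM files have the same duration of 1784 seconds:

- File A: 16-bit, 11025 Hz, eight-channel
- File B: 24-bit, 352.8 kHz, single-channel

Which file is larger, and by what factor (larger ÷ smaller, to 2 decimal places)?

File B, by a factor of 6.00

File A: 11,025 × 2 × 8 = 176,400 bytes/s.
File B: 352,800 × 3 × 1 = 1,058,400 bytes/s.
File B is larger; ratio = 1,888,185,600 / 314,697,600 = 6.00.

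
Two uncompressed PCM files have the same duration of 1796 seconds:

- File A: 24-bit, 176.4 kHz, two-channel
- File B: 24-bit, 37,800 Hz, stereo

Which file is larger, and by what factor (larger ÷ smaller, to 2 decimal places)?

File A: 176,400 × 3 × 2 = 1,058,400 bytes/s.
File B: 37,800 × 3 × 2 = 226,800 bytes/s.
File A is larger; ratio = 1,900,886,400 / 407,332,800 = 4.67.

File A, by a factor of 4.67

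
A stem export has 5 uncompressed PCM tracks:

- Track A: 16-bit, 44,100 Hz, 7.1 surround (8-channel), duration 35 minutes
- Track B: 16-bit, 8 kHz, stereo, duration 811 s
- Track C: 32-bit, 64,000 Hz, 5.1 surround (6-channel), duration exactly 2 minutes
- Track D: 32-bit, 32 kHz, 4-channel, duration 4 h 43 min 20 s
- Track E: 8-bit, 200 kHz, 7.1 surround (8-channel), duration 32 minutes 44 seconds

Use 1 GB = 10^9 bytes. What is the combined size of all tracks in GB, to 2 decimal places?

13.54 GB

Track A: 35 minutes = 2,100 s; 44,100 × 2,100 × 2 × 8 = 1,481,760,000 bytes.
Track B: 8,000 × 811 × 2 × 2 = 25,952,000 bytes.
Track C: exactly 2 minutes = 120 s; 64,000 × 120 × 4 × 6 = 184,320,000 bytes.
Track D: 4 h 43 min 20 s = 17,000 s; 32,000 × 17,000 × 4 × 4 = 8,704,000,000 bytes.
Track E: 32 minutes 44 seconds = 1,964 s; 200,000 × 1,964 × 1 × 8 = 3,142,400,000 bytes.
Total = 13,538,432,000 bytes = 13.54 GB.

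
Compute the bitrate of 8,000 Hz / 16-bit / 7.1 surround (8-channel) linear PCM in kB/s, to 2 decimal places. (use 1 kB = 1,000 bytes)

128.00 kB/s

Bit rate = 8,000 × 16 × 8 = 1,024,000 bits/s.
1,024,000 / 8 = 128,000 B/s = 128.00 kB/s.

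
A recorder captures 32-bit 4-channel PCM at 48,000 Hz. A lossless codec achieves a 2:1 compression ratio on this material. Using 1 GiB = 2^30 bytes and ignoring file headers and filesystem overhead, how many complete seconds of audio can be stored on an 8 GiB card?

Uncompressed byte rate = 48,000 × 4 × 4 = 768,000 bytes/s.
After 2:1 compression, effective rate ≈ 384000 bytes/s.
Capacity = 8 × 1,073,741,824 = 8,589,934,592 bytes.
8,589,934,592 / effective rate ≈ 22369.62 s → 22,369 seconds.

22,369 seconds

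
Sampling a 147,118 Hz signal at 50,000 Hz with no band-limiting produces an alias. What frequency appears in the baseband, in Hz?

2,882 Hz

Nyquist = 50,000/2 = 25,000 Hz; 147,118 Hz exceeds it.
Alias = |147,118 − 3×50,000| = |147,118 − 150,000| = 2,882 Hz.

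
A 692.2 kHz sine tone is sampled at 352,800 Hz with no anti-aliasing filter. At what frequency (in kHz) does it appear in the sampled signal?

13.4 kHz

Nyquist = 352,800/2 = 176,400 Hz; 692,200 Hz exceeds it.
Alias = |692,200 − 2×352,800| = |692,200 − 705,600| = 13,400 Hz = 13.4 kHz.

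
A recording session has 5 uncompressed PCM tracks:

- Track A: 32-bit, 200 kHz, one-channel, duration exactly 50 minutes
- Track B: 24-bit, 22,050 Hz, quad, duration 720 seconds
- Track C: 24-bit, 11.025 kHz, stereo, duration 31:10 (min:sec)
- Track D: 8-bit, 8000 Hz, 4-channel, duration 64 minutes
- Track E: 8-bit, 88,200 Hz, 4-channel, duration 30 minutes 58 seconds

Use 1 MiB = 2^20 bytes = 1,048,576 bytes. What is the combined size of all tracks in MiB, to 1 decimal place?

Track A: exactly 50 minutes = 3,000 s; 200,000 × 3,000 × 4 × 1 = 2,400,000,000 bytes.
Track B: 22,050 × 720 × 3 × 4 = 190,512,000 bytes.
Track C: 31:10 (min:sec) = 1,870 s; 11,025 × 1,870 × 3 × 2 = 123,700,500 bytes.
Track D: 64 minutes = 3,840 s; 8,000 × 3,840 × 1 × 4 = 122,880,000 bytes.
Track E: 30 minutes 58 seconds = 1,858 s; 88,200 × 1,858 × 1 × 4 = 655,502,400 bytes.
Total = 3,492,594,900 bytes = 3330.8 MiB.

3330.8 MiB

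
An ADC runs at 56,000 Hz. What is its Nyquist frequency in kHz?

Nyquist frequency = sample rate / 2 = 56,000 / 2 = 28 kHz.

28 kHz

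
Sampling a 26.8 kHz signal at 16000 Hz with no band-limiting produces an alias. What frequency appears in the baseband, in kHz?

Nyquist = 16,000/2 = 8,000 Hz; 26,800 Hz exceeds it.
Alias = |26,800 − 2×16,000| = |26,800 − 32,000| = 5,200 Hz = 5.2 kHz.

5.2 kHz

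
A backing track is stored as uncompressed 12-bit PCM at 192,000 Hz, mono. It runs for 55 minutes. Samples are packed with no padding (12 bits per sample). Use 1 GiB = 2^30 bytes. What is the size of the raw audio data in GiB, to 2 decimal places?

0.89 GiB

Duration = 55 minutes = 3,300 s.
Bits = 192,000 × 3,300 × 12 × 1 = 7,603,200,000 bits = 950,400,000 bytes.
950,400,000 / 1,073,741,824 = 0.89 GiB.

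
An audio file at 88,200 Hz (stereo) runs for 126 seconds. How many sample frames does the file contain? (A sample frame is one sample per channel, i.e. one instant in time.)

88,200 samples/s × 126 s = 11,113,200 frames.

11,113,200 sample frames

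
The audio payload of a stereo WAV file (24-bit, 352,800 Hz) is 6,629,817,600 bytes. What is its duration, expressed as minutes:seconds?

Byte rate = 352,800 × 3 × 2 = 2,116,800 bytes/s.
Duration = 6,629,817,600 / 2,116,800 = 3,132 s.
3,132 s = 52:12.

52:12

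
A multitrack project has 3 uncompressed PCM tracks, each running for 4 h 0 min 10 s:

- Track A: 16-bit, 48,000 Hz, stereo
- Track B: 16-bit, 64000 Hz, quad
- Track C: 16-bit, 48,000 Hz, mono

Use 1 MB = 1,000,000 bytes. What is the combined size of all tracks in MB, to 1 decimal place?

11528.0 MB

4 h 0 min 10 s = 14,410 s.
Track A: 48,000 × 14,410 × 2 × 2 = 2,766,720,000 bytes.
Track B: 64,000 × 14,410 × 2 × 4 = 7,377,920,000 bytes.
Track C: 48,000 × 14,410 × 2 × 1 = 1,383,360,000 bytes.
Total = 11,528,000,000 bytes = 11528.0 MB.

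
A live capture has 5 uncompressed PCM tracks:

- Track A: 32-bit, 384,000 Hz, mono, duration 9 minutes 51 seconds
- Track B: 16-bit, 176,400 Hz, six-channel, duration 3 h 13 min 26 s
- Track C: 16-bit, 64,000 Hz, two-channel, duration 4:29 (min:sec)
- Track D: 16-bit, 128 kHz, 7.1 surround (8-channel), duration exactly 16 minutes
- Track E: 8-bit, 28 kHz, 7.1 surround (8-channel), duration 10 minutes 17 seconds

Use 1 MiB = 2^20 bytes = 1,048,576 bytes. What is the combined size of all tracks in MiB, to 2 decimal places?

26367.67 MiB

Track A: 9 minutes 51 seconds = 591 s; 384,000 × 591 × 4 × 1 = 907,776,000 bytes.
Track B: 3 h 13 min 26 s = 11,606 s; 176,400 × 11,606 × 2 × 6 = 24,567,580,800 bytes.
Track C: 4:29 (min:sec) = 269 s; 64,000 × 269 × 2 × 2 = 68,864,000 bytes.
Track D: exactly 16 minutes = 960 s; 128,000 × 960 × 2 × 8 = 1,966,080,000 bytes.
Track E: 10 minutes 17 seconds = 617 s; 28,000 × 617 × 1 × 8 = 138,208,000 bytes.
Total = 27,648,508,800 bytes = 26367.67 MiB.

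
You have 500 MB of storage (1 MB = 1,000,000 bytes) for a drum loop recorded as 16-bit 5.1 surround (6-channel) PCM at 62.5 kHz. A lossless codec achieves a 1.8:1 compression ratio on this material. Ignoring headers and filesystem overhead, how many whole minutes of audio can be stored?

Uncompressed byte rate = 62,500 × 2 × 6 = 750,000 bytes/s.
After 1.8:1 compression, effective rate ≈ 416666.67 bytes/s.
Capacity = 500 × 1,000,000 = 500,000,000 bytes.
500,000,000 / effective rate ≈ 1200 s → 20 minutes.

20 minutes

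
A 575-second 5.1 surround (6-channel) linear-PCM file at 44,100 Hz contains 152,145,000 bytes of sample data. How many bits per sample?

Bytes per sample = 152,145,000 / (44,100 × 575 × 6) = 152,145,000 / 152,145,000 = 1.
Bit depth = 1 × 8 = 8 bits.

8 bits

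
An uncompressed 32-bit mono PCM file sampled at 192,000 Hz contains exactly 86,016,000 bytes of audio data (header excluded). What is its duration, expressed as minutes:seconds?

Byte rate = 192,000 × 4 × 1 = 768,000 bytes/s.
Duration = 86,016,000 / 768,000 = 112 s.
112 s = 1:52.

1:52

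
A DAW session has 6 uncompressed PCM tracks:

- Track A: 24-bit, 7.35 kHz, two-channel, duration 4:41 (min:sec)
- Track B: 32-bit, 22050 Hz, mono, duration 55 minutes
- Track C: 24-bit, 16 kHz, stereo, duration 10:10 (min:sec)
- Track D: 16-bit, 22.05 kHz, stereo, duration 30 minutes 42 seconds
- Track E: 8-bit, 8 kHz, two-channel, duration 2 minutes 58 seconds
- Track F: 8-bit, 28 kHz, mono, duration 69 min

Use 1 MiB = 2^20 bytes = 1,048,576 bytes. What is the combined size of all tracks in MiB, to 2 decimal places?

613.45 MiB

Track A: 4:41 (min:sec) = 281 s; 7,350 × 281 × 3 × 2 = 12,392,100 bytes.
Track B: 55 minutes = 3,300 s; 22,050 × 3,300 × 4 × 1 = 291,060,000 bytes.
Track C: 10:10 (min:sec) = 610 s; 16,000 × 610 × 3 × 2 = 58,560,000 bytes.
Track D: 30 minutes 42 seconds = 1,842 s; 22,050 × 1,842 × 2 × 2 = 162,464,400 bytes.
Track E: 2 minutes 58 seconds = 178 s; 8,000 × 178 × 1 × 2 = 2,848,000 bytes.
Track F: 69 min = 4,140 s; 28,000 × 4,140 × 1 × 1 = 115,920,000 bytes.
Total = 643,244,500 bytes = 613.45 MiB.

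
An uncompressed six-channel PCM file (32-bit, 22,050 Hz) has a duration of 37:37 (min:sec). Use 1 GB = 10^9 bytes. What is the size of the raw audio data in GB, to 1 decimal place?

Duration = 37:37 (min:sec) = 2,257 s.
Bytes = 22,050 samples/s × 2,257 s × 4 bytes/sample × 6 ch = 1,194,404,400 bytes.
1,194,404,400 / 1,000,000,000 = 1.2 GB.

1.2 GB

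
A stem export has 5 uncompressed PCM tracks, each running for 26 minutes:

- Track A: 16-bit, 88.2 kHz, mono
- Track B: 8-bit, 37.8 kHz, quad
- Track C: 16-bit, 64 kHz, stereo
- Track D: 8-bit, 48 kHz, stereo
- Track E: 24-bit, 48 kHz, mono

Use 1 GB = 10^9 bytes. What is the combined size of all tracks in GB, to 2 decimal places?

1.28 GB

26 minutes = 1,560 s.
Track A: 88,200 × 1,560 × 2 × 1 = 275,184,000 bytes.
Track B: 37,800 × 1,560 × 1 × 4 = 235,872,000 bytes.
Track C: 64,000 × 1,560 × 2 × 2 = 399,360,000 bytes.
Track D: 48,000 × 1,560 × 1 × 2 = 149,760,000 bytes.
Track E: 48,000 × 1,560 × 3 × 1 = 224,640,000 bytes.
Total = 1,284,816,000 bytes = 1.28 GB.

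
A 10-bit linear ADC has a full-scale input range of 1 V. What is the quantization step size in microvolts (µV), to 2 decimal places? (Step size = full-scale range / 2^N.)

976.56 µV

1 V / 2^10 = 1 / 1,024 V = 976.56 µV.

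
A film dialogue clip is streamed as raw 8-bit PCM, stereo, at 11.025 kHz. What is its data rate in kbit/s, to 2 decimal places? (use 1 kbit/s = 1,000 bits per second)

176.40 kbit/s

Bit rate = 11,025 × 8 × 2 = 176,400 bits/s.
= 176.40 kbit/s.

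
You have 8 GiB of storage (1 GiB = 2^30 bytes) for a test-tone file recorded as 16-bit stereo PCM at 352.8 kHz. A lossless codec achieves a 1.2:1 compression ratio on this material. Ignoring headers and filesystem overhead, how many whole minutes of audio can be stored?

Uncompressed byte rate = 352,800 × 2 × 2 = 1,411,200 bytes/s.
After 1.2:1 compression, effective rate ≈ 1176000 bytes/s.
Capacity = 8 × 1,073,741,824 = 8,589,934,592 bytes.
8,589,934,592 / effective rate ≈ 7304.37 s → 121 minutes.

121 minutes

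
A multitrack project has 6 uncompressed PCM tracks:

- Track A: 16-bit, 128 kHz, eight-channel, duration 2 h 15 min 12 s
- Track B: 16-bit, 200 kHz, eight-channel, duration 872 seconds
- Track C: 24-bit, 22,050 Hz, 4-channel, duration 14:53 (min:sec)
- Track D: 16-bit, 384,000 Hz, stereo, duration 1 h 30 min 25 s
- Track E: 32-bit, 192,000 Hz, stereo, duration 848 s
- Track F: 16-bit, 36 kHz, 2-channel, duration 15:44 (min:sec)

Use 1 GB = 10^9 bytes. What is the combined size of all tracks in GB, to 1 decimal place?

29.4 GB

Track A: 2 h 15 min 12 s = 8,112 s; 128,000 × 8,112 × 2 × 8 = 16,613,376,000 bytes.
Track B: 200,000 × 872 × 2 × 8 = 2,790,400,000 bytes.
Track C: 14:53 (min:sec) = 893 s; 22,050 × 893 × 3 × 4 = 236,287,800 bytes.
Track D: 1 h 30 min 25 s = 5,425 s; 384,000 × 5,425 × 2 × 2 = 8,332,800,000 bytes.
Track E: 192,000 × 848 × 4 × 2 = 1,302,528,000 bytes.
Track F: 15:44 (min:sec) = 944 s; 36,000 × 944 × 2 × 2 = 135,936,000 bytes.
Total = 29,411,327,800 bytes = 29.4 GB.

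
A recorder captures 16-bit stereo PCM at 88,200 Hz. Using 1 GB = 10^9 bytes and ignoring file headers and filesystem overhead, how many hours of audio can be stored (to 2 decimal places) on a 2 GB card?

1.57 hours

Uncompressed byte rate = 88,200 × 2 × 2 = 352,800 bytes/s.
Capacity = 2 × 1,000,000,000 = 2,000,000,000 bytes.
2,000,000,000 / 352,800 ≈ 5668.93 s → 1.57 hours.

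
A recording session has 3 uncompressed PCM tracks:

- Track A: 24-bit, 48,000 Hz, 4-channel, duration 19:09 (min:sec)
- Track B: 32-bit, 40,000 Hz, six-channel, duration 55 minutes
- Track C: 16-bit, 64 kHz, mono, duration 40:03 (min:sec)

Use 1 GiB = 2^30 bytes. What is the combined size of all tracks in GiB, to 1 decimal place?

3.9 GiB

Track A: 19:09 (min:sec) = 1,149 s; 48,000 × 1,149 × 3 × 4 = 661,824,000 bytes.
Track B: 55 minutes = 3,300 s; 40,000 × 3,300 × 4 × 6 = 3,168,000,000 bytes.
Track C: 40:03 (min:sec) = 2,403 s; 64,000 × 2,403 × 2 × 1 = 307,584,000 bytes.
Total = 4,137,408,000 bytes = 3.9 GiB.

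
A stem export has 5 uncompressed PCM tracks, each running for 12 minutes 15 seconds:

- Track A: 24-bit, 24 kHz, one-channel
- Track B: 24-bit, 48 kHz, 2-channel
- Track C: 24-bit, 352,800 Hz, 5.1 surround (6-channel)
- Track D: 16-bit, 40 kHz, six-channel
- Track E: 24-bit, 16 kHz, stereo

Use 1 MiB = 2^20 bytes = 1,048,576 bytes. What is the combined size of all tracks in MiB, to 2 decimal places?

5107.41 MiB

12 minutes 15 seconds = 735 s.
Track A: 24,000 × 735 × 3 × 1 = 52,920,000 bytes.
Track B: 48,000 × 735 × 3 × 2 = 211,680,000 bytes.
Track C: 352,800 × 735 × 3 × 6 = 4,667,544,000 bytes.
Track D: 40,000 × 735 × 2 × 6 = 352,800,000 bytes.
Track E: 16,000 × 735 × 3 × 2 = 70,560,000 bytes.
Total = 5,355,504,000 bytes = 5107.41 MiB.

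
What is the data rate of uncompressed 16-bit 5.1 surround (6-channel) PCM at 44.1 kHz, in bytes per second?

529,200 bytes/s

Bit rate = 44,100 × 16 × 6 = 4,233,600 bits/s.
4,233,600 / 8 = 529,200 bytes/s.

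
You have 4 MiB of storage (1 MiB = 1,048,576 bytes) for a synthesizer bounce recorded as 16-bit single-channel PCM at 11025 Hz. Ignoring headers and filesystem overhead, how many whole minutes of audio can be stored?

3 minutes

Uncompressed byte rate = 11,025 × 2 × 1 = 22,050 bytes/s.
Capacity = 4 × 1,048,576 = 4,194,304 bytes.
4,194,304 / 22,050 ≈ 190.22 s → 3 minutes.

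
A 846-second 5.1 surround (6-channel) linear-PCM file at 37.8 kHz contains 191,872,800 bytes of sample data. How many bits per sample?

Bytes per sample = 191,872,800 / (37,800 × 846 × 6) = 191,872,800 / 191,872,800 = 1.
Bit depth = 1 × 8 = 8 bits.

8 bits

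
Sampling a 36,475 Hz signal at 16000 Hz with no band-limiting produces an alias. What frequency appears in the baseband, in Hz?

Nyquist = 16,000/2 = 8,000 Hz; 36,475 Hz exceeds it.
Alias = |36,475 − 2×16,000| = |36,475 − 32,000| = 4,475 Hz.

4,475 Hz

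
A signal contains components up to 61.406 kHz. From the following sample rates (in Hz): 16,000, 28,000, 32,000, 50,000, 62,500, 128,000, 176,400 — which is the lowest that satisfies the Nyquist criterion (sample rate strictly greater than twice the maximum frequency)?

128,000 Hz

Need sample rate > 2 × 61,406 = 122,812 Hz.
Lowest listed rate above 122,812 Hz is 128,000 Hz.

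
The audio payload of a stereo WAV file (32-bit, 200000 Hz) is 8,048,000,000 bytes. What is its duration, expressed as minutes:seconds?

83:50

Byte rate = 200,000 × 4 × 2 = 1,600,000 bytes/s.
Duration = 8,048,000,000 / 1,600,000 = 5,030 s.
5,030 s = 83:50.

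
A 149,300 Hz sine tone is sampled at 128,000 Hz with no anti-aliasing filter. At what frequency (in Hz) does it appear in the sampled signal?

Nyquist = 128,000/2 = 64,000 Hz; 149,300 Hz exceeds it.
Alias = |149,300 − 1×128,000| = |149,300 − 128,000| = 21,300 Hz.

21,300 Hz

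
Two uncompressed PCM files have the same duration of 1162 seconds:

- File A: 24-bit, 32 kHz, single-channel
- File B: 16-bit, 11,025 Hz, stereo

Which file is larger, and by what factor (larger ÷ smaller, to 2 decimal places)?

File A: 32,000 × 3 × 1 = 96,000 bytes/s.
File B: 11,025 × 2 × 2 = 44,100 bytes/s.
File A is larger; ratio = 111,552,000 / 51,244,200 = 2.18.

File A, by a factor of 2.18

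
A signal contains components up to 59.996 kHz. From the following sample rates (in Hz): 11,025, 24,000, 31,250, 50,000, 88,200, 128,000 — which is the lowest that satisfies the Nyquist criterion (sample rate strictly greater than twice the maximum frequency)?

Need sample rate > 2 × 59,996 = 119,992 Hz.
Lowest listed rate above 119,992 Hz is 128,000 Hz.

128,000 Hz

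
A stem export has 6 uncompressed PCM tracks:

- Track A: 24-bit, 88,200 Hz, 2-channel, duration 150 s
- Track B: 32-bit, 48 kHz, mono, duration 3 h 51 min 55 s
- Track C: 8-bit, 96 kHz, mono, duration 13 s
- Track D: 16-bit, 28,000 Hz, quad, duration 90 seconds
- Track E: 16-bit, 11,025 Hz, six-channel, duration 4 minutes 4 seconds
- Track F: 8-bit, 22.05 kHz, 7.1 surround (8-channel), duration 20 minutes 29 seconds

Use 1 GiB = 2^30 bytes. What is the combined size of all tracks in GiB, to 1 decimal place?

2.8 GiB

Track A: 88,200 × 150 × 3 × 2 = 79,380,000 bytes.
Track B: 3 h 51 min 55 s = 13,915 s; 48,000 × 13,915 × 4 × 1 = 2,671,680,000 bytes.
Track C: 96,000 × 13 × 1 × 1 = 1,248,000 bytes.
Track D: 28,000 × 90 × 2 × 4 = 20,160,000 bytes.
Track E: 4 minutes 4 seconds = 244 s; 11,025 × 244 × 2 × 6 = 32,281,200 bytes.
Track F: 20 minutes 29 seconds = 1,229 s; 22,050 × 1,229 × 1 × 8 = 216,795,600 bytes.
Total = 3,021,544,800 bytes = 2.8 GiB.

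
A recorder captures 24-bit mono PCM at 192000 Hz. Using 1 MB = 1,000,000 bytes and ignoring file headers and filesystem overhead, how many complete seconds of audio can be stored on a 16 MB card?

27 seconds

Uncompressed byte rate = 192,000 × 3 × 1 = 576,000 bytes/s.
Capacity = 16 × 1,000,000 = 16,000,000 bytes.
16,000,000 / 576,000 ≈ 27.78 s → 27 seconds.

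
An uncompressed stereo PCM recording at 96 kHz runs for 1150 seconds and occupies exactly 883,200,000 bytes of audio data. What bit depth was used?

Bytes per sample = 883,200,000 / (96,000 × 1,150 × 2) = 883,200,000 / 220,800,000 = 4.
Bit depth = 4 × 8 = 32 bits.

32 bits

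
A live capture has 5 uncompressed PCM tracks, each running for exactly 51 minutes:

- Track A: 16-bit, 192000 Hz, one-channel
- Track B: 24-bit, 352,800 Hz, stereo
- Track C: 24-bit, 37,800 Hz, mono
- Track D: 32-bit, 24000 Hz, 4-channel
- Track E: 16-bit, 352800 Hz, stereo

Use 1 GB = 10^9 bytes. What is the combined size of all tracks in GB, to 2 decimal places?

13.49 GB

exactly 51 minutes = 3,060 s.
Track A: 192,000 × 3,060 × 2 × 1 = 1,175,040,000 bytes.
Track B: 352,800 × 3,060 × 3 × 2 = 6,477,408,000 bytes.
Track C: 37,800 × 3,060 × 3 × 1 = 347,004,000 bytes.
Track D: 24,000 × 3,060 × 4 × 4 = 1,175,040,000 bytes.
Track E: 352,800 × 3,060 × 2 × 2 = 4,318,272,000 bytes.
Total = 13,492,764,000 bytes = 13.49 GB.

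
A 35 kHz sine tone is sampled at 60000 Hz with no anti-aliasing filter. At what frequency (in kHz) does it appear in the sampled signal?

25 kHz

Nyquist = 60,000/2 = 30,000 Hz; 35,000 Hz exceeds it.
Alias = |35,000 − 1×60,000| = |35,000 − 60,000| = 25,000 Hz = 25 kHz.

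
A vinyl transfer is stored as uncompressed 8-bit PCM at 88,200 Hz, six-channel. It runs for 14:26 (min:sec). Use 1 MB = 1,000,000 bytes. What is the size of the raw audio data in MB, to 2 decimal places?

458.29 MB

Duration = 14:26 (min:sec) = 866 s.
Bytes = 88,200 samples/s × 866 s × 1 bytes/sample × 6 ch = 458,287,200 bytes.
458,287,200 / 1,000,000 = 458.29 MB.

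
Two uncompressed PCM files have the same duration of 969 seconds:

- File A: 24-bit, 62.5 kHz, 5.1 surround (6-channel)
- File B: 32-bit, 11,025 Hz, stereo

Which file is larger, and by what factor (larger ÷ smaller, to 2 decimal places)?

File A: 62,500 × 3 × 6 = 1,125,000 bytes/s.
File B: 11,025 × 4 × 2 = 88,200 bytes/s.
File A is larger; ratio = 1,090,125,000 / 85,465,800 = 12.76.

File A, by a factor of 12.76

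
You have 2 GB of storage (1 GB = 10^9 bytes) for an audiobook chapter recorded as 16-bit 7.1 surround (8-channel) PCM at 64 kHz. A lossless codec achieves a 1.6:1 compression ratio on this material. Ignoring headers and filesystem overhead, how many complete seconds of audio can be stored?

Uncompressed byte rate = 64,000 × 2 × 8 = 1,024,000 bytes/s.
After 1.6:1 compression, effective rate ≈ 640000 bytes/s.
Capacity = 2 × 1,000,000,000 = 2,000,000,000 bytes.
2,000,000,000 / effective rate ≈ 3125 s → 3,125 seconds.

3,125 seconds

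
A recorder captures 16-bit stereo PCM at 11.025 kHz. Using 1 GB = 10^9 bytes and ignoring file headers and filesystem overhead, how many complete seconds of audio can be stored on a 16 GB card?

Uncompressed byte rate = 11,025 × 2 × 2 = 44,100 bytes/s.
Capacity = 16 × 1,000,000,000 = 16,000,000,000 bytes.
16,000,000,000 / 44,100 ≈ 362811.79 s → 362,811 seconds.

362,811 seconds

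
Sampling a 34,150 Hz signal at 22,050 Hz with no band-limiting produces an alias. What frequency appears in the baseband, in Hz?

9,950 Hz

Nyquist = 22,050/2 = 11,025 Hz; 34,150 Hz exceeds it.
Alias = |34,150 − 2×22,050| = |34,150 − 44,100| = 9,950 Hz.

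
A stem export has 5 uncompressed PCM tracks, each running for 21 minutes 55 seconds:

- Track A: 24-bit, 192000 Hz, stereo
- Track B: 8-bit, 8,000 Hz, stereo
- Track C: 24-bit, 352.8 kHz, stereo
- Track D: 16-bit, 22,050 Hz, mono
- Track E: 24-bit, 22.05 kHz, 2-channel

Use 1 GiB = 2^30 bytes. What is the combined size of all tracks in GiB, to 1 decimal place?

4.2 GiB

21 minutes 55 seconds = 1,315 s.
Track A: 192,000 × 1,315 × 3 × 2 = 1,514,880,000 bytes.
Track B: 8,000 × 1,315 × 1 × 2 = 21,040,000 bytes.
Track C: 352,800 × 1,315 × 3 × 2 = 2,783,592,000 bytes.
Track D: 22,050 × 1,315 × 2 × 1 = 57,991,500 bytes.
Track E: 22,050 × 1,315 × 3 × 2 = 173,974,500 bytes.
Total = 4,551,478,000 bytes = 4.2 GiB.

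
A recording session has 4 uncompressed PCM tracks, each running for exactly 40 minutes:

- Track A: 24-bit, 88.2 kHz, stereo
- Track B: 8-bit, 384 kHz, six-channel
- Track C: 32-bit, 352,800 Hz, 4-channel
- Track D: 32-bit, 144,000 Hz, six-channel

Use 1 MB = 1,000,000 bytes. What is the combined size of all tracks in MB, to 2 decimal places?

28641.60 MB

exactly 40 minutes = 2,400 s.
Track A: 88,200 × 2,400 × 3 × 2 = 1,270,080,000 bytes.
Track B: 384,000 × 2,400 × 1 × 6 = 5,529,600,000 bytes.
Track C: 352,800 × 2,400 × 4 × 4 = 13,547,520,000 bytes.
Track D: 144,000 × 2,400 × 4 × 6 = 8,294,400,000 bytes.
Total = 28,641,600,000 bytes = 28641.60 MB.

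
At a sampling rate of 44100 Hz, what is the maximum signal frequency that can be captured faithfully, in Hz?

Nyquist frequency = sample rate / 2 = 44,100 / 2 = 22,050 Hz.

22,050 Hz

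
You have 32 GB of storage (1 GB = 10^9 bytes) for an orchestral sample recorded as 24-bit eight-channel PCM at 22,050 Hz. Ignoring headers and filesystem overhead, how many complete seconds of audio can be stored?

Uncompressed byte rate = 22,050 × 3 × 8 = 529,200 bytes/s.
Capacity = 32 × 1,000,000,000 = 32,000,000,000 bytes.
32,000,000,000 / 529,200 ≈ 60468.63 s → 60,468 seconds.

60,468 seconds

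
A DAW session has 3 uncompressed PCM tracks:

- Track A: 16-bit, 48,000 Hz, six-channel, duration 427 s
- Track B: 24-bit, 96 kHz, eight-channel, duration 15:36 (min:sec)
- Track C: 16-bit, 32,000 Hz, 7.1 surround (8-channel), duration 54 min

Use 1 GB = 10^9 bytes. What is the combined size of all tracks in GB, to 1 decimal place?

Track A: 48,000 × 427 × 2 × 6 = 245,952,000 bytes.
Track B: 15:36 (min:sec) = 936 s; 96,000 × 936 × 3 × 8 = 2,156,544,000 bytes.
Track C: 54 min = 3,240 s; 32,000 × 3,240 × 2 × 8 = 1,658,880,000 bytes.
Total = 4,061,376,000 bytes = 4.1 GB.

4.1 GB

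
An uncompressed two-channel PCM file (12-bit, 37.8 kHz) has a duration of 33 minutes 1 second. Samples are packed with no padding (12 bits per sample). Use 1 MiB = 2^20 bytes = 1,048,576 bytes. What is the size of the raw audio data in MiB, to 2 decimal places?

214.24 MiB

Duration = 33 minutes 1 second = 1,981 s.
Bits = 37,800 × 1,981 × 12 × 2 = 1,797,163,200 bits = 224,645,400 bytes.
224,645,400 / 1,048,576 = 214.24 MiB.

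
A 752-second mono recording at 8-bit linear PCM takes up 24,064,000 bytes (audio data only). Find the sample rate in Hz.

32,000 Hz

Bytes = sample_rate × seconds × bytes_per_sample × channels.
sample_rate = 24,064,000 / (752 × 1 × 1) = 24,064,000 / 752 = 32,000 Hz.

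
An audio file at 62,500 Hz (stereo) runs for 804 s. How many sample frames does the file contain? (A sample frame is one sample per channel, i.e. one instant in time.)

62,500 samples/s × 804 s = 50,250,000 frames.

50,250,000 sample frames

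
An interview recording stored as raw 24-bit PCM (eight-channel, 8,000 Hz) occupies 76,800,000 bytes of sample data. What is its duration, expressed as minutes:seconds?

Byte rate = 8,000 × 3 × 8 = 192,000 bytes/s.
Duration = 76,800,000 / 192,000 = 400 s.
400 s = 6:40.

6:40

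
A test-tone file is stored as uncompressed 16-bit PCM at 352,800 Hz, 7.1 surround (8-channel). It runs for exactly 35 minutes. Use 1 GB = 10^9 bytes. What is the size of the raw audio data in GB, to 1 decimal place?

Duration = exactly 35 minutes = 2,100 s.
Bytes = 352,800 samples/s × 2,100 s × 2 bytes/sample × 8 ch = 11,854,080,000 bytes.
11,854,080,000 / 1,000,000,000 = 11.9 GB.

11.9 GB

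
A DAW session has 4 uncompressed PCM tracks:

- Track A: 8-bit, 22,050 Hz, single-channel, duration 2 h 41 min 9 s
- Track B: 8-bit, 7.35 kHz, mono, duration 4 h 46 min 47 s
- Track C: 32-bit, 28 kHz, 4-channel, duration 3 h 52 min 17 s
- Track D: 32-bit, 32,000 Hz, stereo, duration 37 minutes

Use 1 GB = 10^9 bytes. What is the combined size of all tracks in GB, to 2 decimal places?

7.15 GB

Track A: 2 h 41 min 9 s = 9,669 s; 22,050 × 9,669 × 1 × 1 = 213,201,450 bytes.
Track B: 4 h 46 min 47 s = 17,207 s; 7,350 × 17,207 × 1 × 1 = 126,471,450 bytes.
Track C: 3 h 52 min 17 s = 13,937 s; 28,000 × 13,937 × 4 × 4 = 6,243,776,000 bytes.
Track D: 37 minutes = 2,220 s; 32,000 × 2,220 × 4 × 2 = 568,320,000 bytes.
Total = 7,151,768,900 bytes = 7.15 GB.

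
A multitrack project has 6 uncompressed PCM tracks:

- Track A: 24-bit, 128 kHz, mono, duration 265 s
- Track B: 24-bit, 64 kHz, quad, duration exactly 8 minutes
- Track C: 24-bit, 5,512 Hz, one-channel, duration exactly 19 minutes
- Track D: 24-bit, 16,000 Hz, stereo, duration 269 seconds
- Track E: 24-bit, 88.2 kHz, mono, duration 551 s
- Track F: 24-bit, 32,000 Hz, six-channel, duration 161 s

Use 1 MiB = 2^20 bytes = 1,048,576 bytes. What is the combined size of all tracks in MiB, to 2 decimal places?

718.69 MiB

Track A: 128,000 × 265 × 3 × 1 = 101,760,000 bytes.
Track B: exactly 8 minutes = 480 s; 64,000 × 480 × 3 × 4 = 368,640,000 bytes.
Track C: exactly 19 minutes = 1,140 s; 5,512 × 1,140 × 3 × 1 = 18,851,040 bytes.
Track D: 16,000 × 269 × 3 × 2 = 25,824,000 bytes.
Track E: 88,200 × 551 × 3 × 1 = 145,794,600 bytes.
Track F: 32,000 × 161 × 3 × 6 = 92,736,000 bytes.
Total = 753,605,640 bytes = 718.69 MiB.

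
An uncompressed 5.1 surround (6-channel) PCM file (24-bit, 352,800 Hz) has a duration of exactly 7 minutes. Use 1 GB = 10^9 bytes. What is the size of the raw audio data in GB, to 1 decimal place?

Duration = exactly 7 minutes = 420 s.
Bytes = 352,800 samples/s × 420 s × 3 bytes/sample × 6 ch = 2,667,168,000 bytes.
2,667,168,000 / 1,000,000,000 = 2.7 GB.

2.7 GB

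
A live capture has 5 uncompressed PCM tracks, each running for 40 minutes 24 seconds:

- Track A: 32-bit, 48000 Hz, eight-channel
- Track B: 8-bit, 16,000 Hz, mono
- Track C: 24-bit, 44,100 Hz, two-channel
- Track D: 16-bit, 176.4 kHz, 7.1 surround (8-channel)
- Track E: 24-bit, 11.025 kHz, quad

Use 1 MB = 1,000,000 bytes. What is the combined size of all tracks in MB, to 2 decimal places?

11565.63 MB

40 minutes 24 seconds = 2,424 s.
Track A: 48,000 × 2,424 × 4 × 8 = 3,723,264,000 bytes.
Track B: 16,000 × 2,424 × 1 × 1 = 38,784,000 bytes.
Track C: 44,100 × 2,424 × 3 × 2 = 641,390,400 bytes.
Track D: 176,400 × 2,424 × 2 × 8 = 6,841,497,600 bytes.
Track E: 11,025 × 2,424 × 3 × 4 = 320,695,200 bytes.
Total = 11,565,631,200 bytes = 11565.63 MB.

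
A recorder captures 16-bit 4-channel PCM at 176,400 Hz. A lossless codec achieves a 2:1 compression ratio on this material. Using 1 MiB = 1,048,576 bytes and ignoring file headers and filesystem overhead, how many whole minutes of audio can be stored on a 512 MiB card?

12 minutes

Uncompressed byte rate = 176,400 × 2 × 4 = 1,411,200 bytes/s.
After 2:1 compression, effective rate ≈ 705600 bytes/s.
Capacity = 512 × 1,048,576 = 536,870,912 bytes.
536,870,912 / effective rate ≈ 760.87 s → 12 minutes.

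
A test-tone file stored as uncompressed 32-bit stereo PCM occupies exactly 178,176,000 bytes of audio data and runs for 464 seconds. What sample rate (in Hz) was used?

48,000 Hz

Bytes = sample_rate × seconds × bytes_per_sample × channels.
sample_rate = 178,176,000 / (464 × 4 × 2) = 178,176,000 / 3,712 = 48,000 Hz.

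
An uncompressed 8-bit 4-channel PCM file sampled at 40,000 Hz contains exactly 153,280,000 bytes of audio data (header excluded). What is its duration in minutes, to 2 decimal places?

15.97 minutes

Byte rate = 40,000 × 1 × 4 = 160,000 bytes/s.
Duration = 153,280,000 / 160,000 = 958 s.
958 s / 60 = 15.97 minutes.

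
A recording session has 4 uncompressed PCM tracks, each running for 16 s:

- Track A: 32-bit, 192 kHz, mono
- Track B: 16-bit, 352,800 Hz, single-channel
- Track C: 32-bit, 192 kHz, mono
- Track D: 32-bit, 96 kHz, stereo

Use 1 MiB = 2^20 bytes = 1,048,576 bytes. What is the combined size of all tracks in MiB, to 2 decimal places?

Track A: 192,000 × 16 × 4 × 1 = 12,288,000 bytes.
Track B: 352,800 × 16 × 2 × 1 = 11,289,600 bytes.
Track C: 192,000 × 16 × 4 × 1 = 12,288,000 bytes.
Track D: 96,000 × 16 × 4 × 2 = 12,288,000 bytes.
Total = 48,153,600 bytes = 45.92 MiB.

45.92 MiB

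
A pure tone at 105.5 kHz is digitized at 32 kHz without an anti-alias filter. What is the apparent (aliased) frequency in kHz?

Nyquist = 32,000/2 = 16,000 Hz; 105,500 Hz exceeds it.
Alias = |105,500 − 3×32,000| = |105,500 − 96,000| = 9,500 Hz = 9.5 kHz.

9.5 kHz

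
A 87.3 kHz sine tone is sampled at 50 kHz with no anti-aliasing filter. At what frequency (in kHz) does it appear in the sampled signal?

Nyquist = 50,000/2 = 25,000 Hz; 87,300 Hz exceeds it.
Alias = |87,300 − 2×50,000| = |87,300 − 100,000| = 12,700 Hz = 12.7 kHz.

12.7 kHz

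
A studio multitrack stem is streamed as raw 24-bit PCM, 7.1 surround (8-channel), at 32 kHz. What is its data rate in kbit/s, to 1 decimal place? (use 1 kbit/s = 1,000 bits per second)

6144.0 kbit/s

Bit rate = 32,000 × 24 × 8 = 6,144,000 bits/s.
= 6144.0 kbit/s.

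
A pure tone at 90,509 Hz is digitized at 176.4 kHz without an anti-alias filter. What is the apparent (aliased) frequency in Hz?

85,891 Hz

Nyquist = 176,400/2 = 88,200 Hz; 90,509 Hz exceeds it.
Alias = |90,509 − 1×176,400| = |90,509 − 176,400| = 85,891 Hz.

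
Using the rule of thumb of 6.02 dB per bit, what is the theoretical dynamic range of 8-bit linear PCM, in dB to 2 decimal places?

8 × 6.02 = 48.16 dB.

48.16 dB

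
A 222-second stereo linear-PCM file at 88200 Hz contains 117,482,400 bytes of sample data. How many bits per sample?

Bytes per sample = 117,482,400 / (88,200 × 222 × 2) = 117,482,400 / 39,160,800 = 3.
Bit depth = 3 × 8 = 24 bits.

24 bits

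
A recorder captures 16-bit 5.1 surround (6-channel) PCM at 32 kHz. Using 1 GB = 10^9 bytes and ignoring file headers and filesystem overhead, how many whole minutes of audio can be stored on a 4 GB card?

Uncompressed byte rate = 32,000 × 2 × 6 = 384,000 bytes/s.
Capacity = 4 × 1,000,000,000 = 4,000,000,000 bytes.
4,000,000,000 / 384,000 ≈ 10416.67 s → 173 minutes.

173 minutes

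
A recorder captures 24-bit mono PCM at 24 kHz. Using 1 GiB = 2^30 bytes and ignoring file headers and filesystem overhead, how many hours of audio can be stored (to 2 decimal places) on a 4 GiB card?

Uncompressed byte rate = 24,000 × 3 × 1 = 72,000 bytes/s.
Capacity = 4 × 1,073,741,824 = 4,294,967,296 bytes.
4,294,967,296 / 72,000 ≈ 59652.32 s → 16.57 hours.

16.57 hours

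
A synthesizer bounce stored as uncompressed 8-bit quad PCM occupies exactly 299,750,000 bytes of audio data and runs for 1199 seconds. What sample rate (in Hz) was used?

Bytes = sample_rate × seconds × bytes_per_sample × channels.
sample_rate = 299,750,000 / (1,199 × 1 × 4) = 299,750,000 / 4,796 = 62,500 Hz.

62,500 Hz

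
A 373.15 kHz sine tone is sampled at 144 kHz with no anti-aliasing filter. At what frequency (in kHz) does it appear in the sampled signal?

Nyquist = 144,000/2 = 72,000 Hz; 373,150 Hz exceeds it.
Alias = |373,150 − 3×144,000| = |373,150 − 432,000| = 58,850 Hz = 58.85 kHz.

58.85 kHz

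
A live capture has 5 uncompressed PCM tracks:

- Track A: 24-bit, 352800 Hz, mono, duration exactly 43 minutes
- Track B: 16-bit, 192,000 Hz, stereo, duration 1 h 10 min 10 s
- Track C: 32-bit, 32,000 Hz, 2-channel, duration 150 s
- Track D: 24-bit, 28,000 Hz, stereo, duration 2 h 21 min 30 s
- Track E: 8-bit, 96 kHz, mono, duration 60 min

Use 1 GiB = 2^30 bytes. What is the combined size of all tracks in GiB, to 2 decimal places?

Track A: exactly 43 minutes = 2,580 s; 352,800 × 2,580 × 3 × 1 = 2,730,672,000 bytes.
Track B: 1 h 10 min 10 s = 4,210 s; 192,000 × 4,210 × 2 × 2 = 3,233,280,000 bytes.
Track C: 32,000 × 150 × 4 × 2 = 38,400,000 bytes.
Track D: 2 h 21 min 30 s = 8,490 s; 28,000 × 8,490 × 3 × 2 = 1,426,320,000 bytes.
Track E: 60 min = 3,600 s; 96,000 × 3,600 × 1 × 1 = 345,600,000 bytes.
Total = 7,774,272,000 bytes = 7.24 GiB.

7.24 GiB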